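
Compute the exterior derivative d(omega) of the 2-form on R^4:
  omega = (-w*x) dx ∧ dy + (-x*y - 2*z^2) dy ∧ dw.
d(omega) = (-x - y) dx ∧ dy ∧ dw + (4*z) dy ∧ dz ∧ dw

For a 2-form omega = sum_{i<j} g_{ij} dx_i ∧ dx_j, the exterior derivative is
  d(omega) = sum_{i<j} d(g_{ij}) ∧ dx_i ∧ dx_j = sum_{i<j, k} (∂g_{ij}/∂x_k) dx_k ∧ dx_i ∧ dx_j.
Expand each term, using dx_k ∧ dx_i ∧ dx_j = sgn(permutation) dx_{(a)} ∧ dx_{(b)} ∧ dx_{(c)} with (a < b < c) sorted:
  d(-w*x) includes (∂/∂w)(-w*x) dw = (-x) dw, which multiplied by dx ∧ dy gives (-x) dx ∧ dy ∧ dw
  d(-x*y - 2*z^2) includes (∂/∂x)(-x*y - 2*z^2) dx = (-y) dx, which multiplied by dy ∧ dw gives (-y) dx ∧ dy ∧ dw
  d(-x*y - 2*z^2) includes (∂/∂z)(-x*y - 2*z^2) dz = (-4*z) dz, which multiplied by dy ∧ dw gives (4*z) dy ∧ dz ∧ dw
Collecting like 3-forms: d(omega) = (-x - y) dx ∧ dy ∧ dw + (4*z) dy ∧ dz ∧ dw.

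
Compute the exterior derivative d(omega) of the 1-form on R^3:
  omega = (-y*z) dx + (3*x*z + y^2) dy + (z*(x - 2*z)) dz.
d(omega) = (4*z) dx ∧ dy + (y + z) dx ∧ dz + (-3*x) dy ∧ dz

For a 1-form omega = sum_i f_i dx_i, the exterior derivative is
  d(omega) = sum_{i < j} (∂f_j/∂x_i - ∂f_i/∂x_j) dx_i ∧ dx_j.
  coefficient of dx ∧ dy: ∂f_2/∂x - ∂f_1/∂y = ∂(3*x*z + y^2)/∂x - ∂(-y*z)/∂y = 4*z
  coefficient of dx ∧ dz: ∂f_3/∂x - ∂f_1/∂z = ∂(z*(x - 2*z))/∂x - ∂(-y*z)/∂z = y + z
  coefficient of dy ∧ dz: ∂f_3/∂y - ∂f_2/∂z = ∂(z*(x - 2*z))/∂y - ∂(3*x*z + y^2)/∂z = -3*x
Assembling: d(omega) = (4*z) dx ∧ dy + (y + z) dx ∧ dz + (-3*x) dy ∧ dz.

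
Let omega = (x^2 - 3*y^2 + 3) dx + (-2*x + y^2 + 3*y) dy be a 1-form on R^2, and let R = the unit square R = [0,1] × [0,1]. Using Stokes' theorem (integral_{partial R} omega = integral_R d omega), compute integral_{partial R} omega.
integral_(partial R) omega = 1

Stokes: integral_partial_R omega = integral_R d omega with d omega = (∂Q/∂x - ∂P/∂y) dx ∧ dy.
  ∂Q/∂x = -2
  ∂P/∂y = -6*y
  integrand = ∂Q/∂x - ∂P/∂y = 6*y - 2.
Integrating over R: integral_0^1 integral_0^1 (6*y - 2) dx dy = 1.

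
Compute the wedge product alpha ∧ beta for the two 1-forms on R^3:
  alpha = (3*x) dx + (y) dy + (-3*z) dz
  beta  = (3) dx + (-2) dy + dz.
alpha ∧ beta = (-6*x - 3*y) dx ∧ dy + (3*x + 9*z) dx ∧ dz + (y - 6*z) dy ∧ dz

Distribute the wedge, using dx_i ∧ dx_j = -dx_j ∧ dx_i and dx_i ∧ dx_i = 0. For each pair (i, j) with i < j, the coefficient of dx_i ∧ dx_j in alpha ∧ beta is (alpha_i * beta_j - alpha_j * beta_i). Collecting: alpha ∧ beta = (-6*x - 3*y) dx ∧ dy + (3*x + 9*z) dx ∧ dz + (y - 6*z) dy ∧ dz.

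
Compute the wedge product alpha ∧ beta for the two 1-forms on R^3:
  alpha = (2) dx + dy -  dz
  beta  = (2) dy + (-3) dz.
alpha ∧ beta = (4) dx ∧ dy + (-6) dx ∧ dz + (-1) dy ∧ dz

Distribute the wedge, using dx_i ∧ dx_j = -dx_j ∧ dx_i and dx_i ∧ dx_i = 0. For each pair (i, j) with i < j, the coefficient of dx_i ∧ dx_j in alpha ∧ beta is (alpha_i * beta_j - alpha_j * beta_i). Collecting: alpha ∧ beta = (4) dx ∧ dy + (-6) dx ∧ dz + (-1) dy ∧ dz.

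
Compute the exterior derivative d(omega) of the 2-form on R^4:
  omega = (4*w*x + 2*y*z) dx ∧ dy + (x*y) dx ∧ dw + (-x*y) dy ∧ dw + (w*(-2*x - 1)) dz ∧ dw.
d(omega) = (2*y) dx ∧ dy ∧ dz + (3*x - y) dx ∧ dy ∧ dw + (-2*w) dx ∧ dz ∧ dw

For a 2-form omega = sum_{i<j} g_{ij} dx_i ∧ dx_j, the exterior derivative is
  d(omega) = sum_{i<j} d(g_{ij}) ∧ dx_i ∧ dx_j = sum_{i<j, k} (∂g_{ij}/∂x_k) dx_k ∧ dx_i ∧ dx_j.
Expand each term, using dx_k ∧ dx_i ∧ dx_j = sgn(permutation) dx_{(a)} ∧ dx_{(b)} ∧ dx_{(c)} with (a < b < c) sorted:
  d(4*w*x + 2*y*z) includes (∂/∂z)(4*w*x + 2*y*z) dz = (2*y) dz, which multiplied by dx ∧ dy gives (2*y) dx ∧ dy ∧ dz
  d(4*w*x + 2*y*z) includes (∂/∂w)(4*w*x + 2*y*z) dw = (4*x) dw, which multiplied by dx ∧ dy gives (4*x) dx ∧ dy ∧ dw
  d(x*y) includes (∂/∂y)(x*y) dy = (x) dy, which multiplied by dx ∧ dw gives (-x) dx ∧ dy ∧ dw
  d(-x*y) includes (∂/∂x)(-x*y) dx = (-y) dx, which multiplied by dy ∧ dw gives (-y) dx ∧ dy ∧ dw
  d(w*(-2*x - 1)) includes (∂/∂x)(w*(-2*x - 1)) dx = (-2*w) dx, which multiplied by dz ∧ dw gives (-2*w) dx ∧ dz ∧ dw
Collecting like 3-forms: d(omega) = (2*y) dx ∧ dy ∧ dz + (3*x - y) dx ∧ dy ∧ dw + (-2*w) dx ∧ dz ∧ dw.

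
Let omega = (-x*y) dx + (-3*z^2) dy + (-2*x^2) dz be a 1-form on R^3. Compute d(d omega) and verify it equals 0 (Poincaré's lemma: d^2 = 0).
d(d omega) = 0

Step 1: d omega = sum_{i<j} (∂f_j/∂x_i - ∂f_i/∂x_j) dx_i ∧ dx_j:
  coeff of dx ∧ dy: x
  coeff of dx ∧ dz: -4*x
  coeff of dy ∧ dz: 6*z
Step 2: Apply d again to each 2-form coefficient. The only possible 3-form in R^3 is dx ∧ dy ∧ dz, with coefficient
  ∂(coeff of dy∧dz)/∂x - ∂(coeff of dx∧dz)/∂y + ∂(coeff of dx∧dy)/∂z
  = ∂/∂x (6*z) - ∂/∂y (-4*x) + ∂/∂z (x).
Each of these terms simplifies to sums of mixed partials that cancel in pairs. The result is 0 (by equality of mixed partials for smooth functions — Schwarz / Clairaut).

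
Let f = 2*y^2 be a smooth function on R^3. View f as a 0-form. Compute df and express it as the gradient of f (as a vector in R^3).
df = (0) dx + (4*y) dy + (0) dz; grad f = (0, 4*y, 0)

For a 0-form f, d f = (∂f/∂x) dx + (∂f/∂y) dy + (∂f/∂z) dz. The components of the vector representation are exactly the entries of grad f in Cartesian coordinates:
  ∂f/∂x = 0
  ∂f/∂y = 4*y
  ∂f/∂z = 0.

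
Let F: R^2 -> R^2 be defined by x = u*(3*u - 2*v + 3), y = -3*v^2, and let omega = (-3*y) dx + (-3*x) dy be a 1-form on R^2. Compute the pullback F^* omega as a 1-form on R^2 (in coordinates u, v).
F^* omega = (v^2*(54*u - 18*v + 27)) du + (54*u*v*(u - v + 1)) dv

Using F^*(f dg) = (f ∘ F) d(g ∘ F), substitute each coordinate x_i by F_i(u, v) in f_i, and replace dx_i by d F_i = (∂F_i/∂u) du + (∂F_i/∂v) dv.
  For the x component: f_1(F) = 9*v^2; d F_1 = (6*u - 2*v + 3) du + (-2*u) dv
  For the y component: f_2(F) = 3*u*(-3*u + 2*v - 3); d F_2 = (0) du + (-6*v) dv
Combining and collecting du, dv coefficients:
  coeff of du: v^2*(54*u - 18*v + 27)
  coeff of dv: 54*u*v*(u - v + 1)
F^* omega = (v^2*(54*u - 18*v + 27)) du + (54*u*v*(u - v + 1)) dv.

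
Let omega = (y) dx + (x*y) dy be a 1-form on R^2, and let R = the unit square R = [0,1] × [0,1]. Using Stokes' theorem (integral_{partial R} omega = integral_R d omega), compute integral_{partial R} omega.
integral_(partial R) omega = -1/2

Stokes: integral_partial_R omega = integral_R d omega with d omega = (∂Q/∂x - ∂P/∂y) dx ∧ dy.
  ∂Q/∂x = y
  ∂P/∂y = 1
  integrand = ∂Q/∂x - ∂P/∂y = y - 1.
Integrating over R: integral_0^1 integral_0^1 (y - 1) dx dy = -1/2.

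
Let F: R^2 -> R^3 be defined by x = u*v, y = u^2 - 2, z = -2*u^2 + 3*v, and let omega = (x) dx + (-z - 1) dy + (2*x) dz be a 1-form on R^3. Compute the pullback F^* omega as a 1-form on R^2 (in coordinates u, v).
F^* omega = (u*(4*u^2 - 8*u*v + v^2 - 6*v - 2)) du + (u*v*(u + 6)) dv

Using F^*(f dg) = (f ∘ F) d(g ∘ F), substitute each coordinate x_i by F_i(u, v) in f_i, and replace dx_i by d F_i = (∂F_i/∂u) du + (∂F_i/∂v) dv.
  For the x component: f_1(F) = u*v; d F_1 = (v) du + (u) dv
  For the y component: f_2(F) = 2*u^2 - 3*v - 1; d F_2 = (2*u) du + (0) dv
  For the z component: f_3(F) = 2*u*v; d F_3 = (-4*u) du + (3) dv
Combining and collecting du, dv coefficients:
  coeff of du: u*(4*u^2 - 8*u*v + v^2 - 6*v - 2)
  coeff of dv: u*v*(u + 6)
F^* omega = (u*(4*u^2 - 8*u*v + v^2 - 6*v - 2)) du + (u*v*(u + 6)) dv.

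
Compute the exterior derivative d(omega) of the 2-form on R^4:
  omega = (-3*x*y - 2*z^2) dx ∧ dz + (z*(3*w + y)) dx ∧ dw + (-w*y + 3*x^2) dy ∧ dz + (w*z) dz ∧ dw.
d(omega) = (9*x) dx ∧ dy ∧ dz + (-z) dx ∧ dy ∧ dw + (-3*w - y) dx ∧ dz ∧ dw + (-y) dy ∧ dz ∧ dw

For a 2-form omega = sum_{i<j} g_{ij} dx_i ∧ dx_j, the exterior derivative is
  d(omega) = sum_{i<j} d(g_{ij}) ∧ dx_i ∧ dx_j = sum_{i<j, k} (∂g_{ij}/∂x_k) dx_k ∧ dx_i ∧ dx_j.
Expand each term, using dx_k ∧ dx_i ∧ dx_j = sgn(permutation) dx_{(a)} ∧ dx_{(b)} ∧ dx_{(c)} with (a < b < c) sorted:
  d(-3*x*y - 2*z^2) includes (∂/∂y)(-3*x*y - 2*z^2) dy = (-3*x) dy, which multiplied by dx ∧ dz gives (3*x) dx ∧ dy ∧ dz
  d(z*(3*w + y)) includes (∂/∂y)(z*(3*w + y)) dy = (z) dy, which multiplied by dx ∧ dw gives (-z) dx ∧ dy ∧ dw
  d(z*(3*w + y)) includes (∂/∂z)(z*(3*w + y)) dz = (3*w + y) dz, which multiplied by dx ∧ dw gives (-3*w - y) dx ∧ dz ∧ dw
  d(-w*y + 3*x^2) includes (∂/∂x)(-w*y + 3*x^2) dx = (6*x) dx, which multiplied by dy ∧ dz gives (6*x) dx ∧ dy ∧ dz
  d(-w*y + 3*x^2) includes (∂/∂w)(-w*y + 3*x^2) dw = (-y) dw, which multiplied by dy ∧ dz gives (-y) dy ∧ dz ∧ dw
Collecting like 3-forms: d(omega) = (9*x) dx ∧ dy ∧ dz + (-z) dx ∧ dy ∧ dw + (-3*w - y) dx ∧ dz ∧ dw + (-y) dy ∧ dz ∧ dw.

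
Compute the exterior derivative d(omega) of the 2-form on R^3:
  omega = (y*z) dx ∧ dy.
d(omega) = (y) dx ∧ dy ∧ dz

For a 2-form omega = sum_{i<j} g_{ij} dx_i ∧ dx_j, the exterior derivative is
  d(omega) = sum_{i<j} d(g_{ij}) ∧ dx_i ∧ dx_j = sum_{i<j, k} (∂g_{ij}/∂x_k) dx_k ∧ dx_i ∧ dx_j.
Expand each term, using dx_k ∧ dx_i ∧ dx_j = sgn(permutation) dx_{(a)} ∧ dx_{(b)} ∧ dx_{(c)} with (a < b < c) sorted:
  d(y*z) includes (∂/∂z)(y*z) dz = (y) dz, which multiplied by dx ∧ dy gives (y) dx ∧ dy ∧ dz
Collecting like 3-forms: d(omega) = (y) dx ∧ dy ∧ dz.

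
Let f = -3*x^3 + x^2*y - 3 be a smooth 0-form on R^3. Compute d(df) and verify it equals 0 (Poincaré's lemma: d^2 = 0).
d(df) = 0

Step 1: df = sum_i (∂f/∂x_i) dx_i = (x*(-9*x + 2*y)) dx + (x^2) dy + (0) dz.
Step 2: Apply d again. Using the 1-form formula, the coefficient of dx ∧ dy in d(df) is ∂^2 f/∂x ∂y - ∂^2 f/∂y ∂x = (2*x) - (2*x) = 0 (equality of mixed partials for smooth f).
Similarly for dx ∧ dz and dy ∧ dz — all coefficients vanish. So d(df) = 0.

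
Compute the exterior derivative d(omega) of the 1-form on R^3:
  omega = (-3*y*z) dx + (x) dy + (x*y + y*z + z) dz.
d(omega) = (3*z + 1) dx ∧ dy + (4*y) dx ∧ dz + (x + z) dy ∧ dz

For a 1-form omega = sum_i f_i dx_i, the exterior derivative is
  d(omega) = sum_{i < j} (∂f_j/∂x_i - ∂f_i/∂x_j) dx_i ∧ dx_j.
  coefficient of dx ∧ dy: ∂f_2/∂x - ∂f_1/∂y = ∂(x)/∂x - ∂(-3*y*z)/∂y = 3*z + 1
  coefficient of dx ∧ dz: ∂f_3/∂x - ∂f_1/∂z = ∂(x*y + y*z + z)/∂x - ∂(-3*y*z)/∂z = 4*y
  coefficient of dy ∧ dz: ∂f_3/∂y - ∂f_2/∂z = ∂(x*y + y*z + z)/∂y - ∂(x)/∂z = x + z
Assembling: d(omega) = (3*z + 1) dx ∧ dy + (4*y) dx ∧ dz + (x + z) dy ∧ dz.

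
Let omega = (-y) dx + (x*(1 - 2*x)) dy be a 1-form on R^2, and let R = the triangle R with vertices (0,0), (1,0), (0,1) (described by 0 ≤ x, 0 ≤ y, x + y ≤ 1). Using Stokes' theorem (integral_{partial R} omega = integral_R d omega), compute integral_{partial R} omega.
integral_(partial R) omega = 1/3

Stokes: integral_partial_R omega = integral_R d omega with d omega = (∂Q/∂x - ∂P/∂y) dx ∧ dy.
  ∂Q/∂x = 1 - 4*x
  ∂P/∂y = -1
  integrand = ∂Q/∂x - ∂P/∂y = 2 - 4*x.
Integrating over R: integral_0^1 integral_0^{1-x} (2 - 4*x) dy dx = 1/3.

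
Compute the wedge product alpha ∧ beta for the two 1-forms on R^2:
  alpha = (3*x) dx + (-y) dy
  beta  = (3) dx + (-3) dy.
alpha ∧ beta = (-9*x + 3*y) dx ∧ dy

Distribute the wedge, using dx_i ∧ dx_j = -dx_j ∧ dx_i and dx_i ∧ dx_i = 0. For each pair (i, j) with i < j, the coefficient of dx_i ∧ dx_j in alpha ∧ beta is (alpha_i * beta_j - alpha_j * beta_i). Collecting: alpha ∧ beta = (-9*x + 3*y) dx ∧ dy.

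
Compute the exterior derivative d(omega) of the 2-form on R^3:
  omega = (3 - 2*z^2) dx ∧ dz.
d(omega) = 0

For a 2-form omega = sum_{i<j} g_{ij} dx_i ∧ dx_j, the exterior derivative is
  d(omega) = sum_{i<j} d(g_{ij}) ∧ dx_i ∧ dx_j = sum_{i<j, k} (∂g_{ij}/∂x_k) dx_k ∧ dx_i ∧ dx_j.
Expand each term, using dx_k ∧ dx_i ∧ dx_j = sgn(permutation) dx_{(a)} ∧ dx_{(b)} ∧ dx_{(c)} with (a < b < c) sorted:

Collecting like 3-forms: d(omega) = 0.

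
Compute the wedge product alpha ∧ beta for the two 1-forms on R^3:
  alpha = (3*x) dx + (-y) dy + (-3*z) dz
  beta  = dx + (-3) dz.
alpha ∧ beta = (-9*x + 3*z) dx ∧ dz + (y) dx ∧ dy + (3*y) dy ∧ dz

Distribute the wedge, using dx_i ∧ dx_j = -dx_j ∧ dx_i and dx_i ∧ dx_i = 0. For each pair (i, j) with i < j, the coefficient of dx_i ∧ dx_j in alpha ∧ beta is (alpha_i * beta_j - alpha_j * beta_i). Collecting: alpha ∧ beta = (-9*x + 3*z) dx ∧ dz + (y) dx ∧ dy + (3*y) dy ∧ dz.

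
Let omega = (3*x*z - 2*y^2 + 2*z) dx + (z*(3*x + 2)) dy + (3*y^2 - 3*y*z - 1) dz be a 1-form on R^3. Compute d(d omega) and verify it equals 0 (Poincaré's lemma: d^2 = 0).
d(d omega) = 0

Step 1: d omega = sum_{i<j} (∂f_j/∂x_i - ∂f_i/∂x_j) dx_i ∧ dx_j:
  coeff of dx ∧ dy: 4*y + 3*z
  coeff of dx ∧ dz: -3*x - 2
  coeff of dy ∧ dz: -3*x + 6*y - 3*z - 2
Step 2: Apply d again to each 2-form coefficient. The only possible 3-form in R^3 is dx ∧ dy ∧ dz, with coefficient
  ∂(coeff of dy∧dz)/∂x - ∂(coeff of dx∧dz)/∂y + ∂(coeff of dx∧dy)/∂z
  = ∂/∂x (-3*x + 6*y - 3*z - 2) - ∂/∂y (-3*x - 2) + ∂/∂z (4*y + 3*z).
Each of these terms simplifies to sums of mixed partials that cancel in pairs. The result is 0 (by equality of mixed partials for smooth functions — Schwarz / Clairaut).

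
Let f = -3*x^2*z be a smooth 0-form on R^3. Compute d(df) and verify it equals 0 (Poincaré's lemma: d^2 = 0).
d(df) = 0

Step 1: df = sum_i (∂f/∂x_i) dx_i = (-6*x*z) dx + (0) dy + (-3*x^2) dz.
Step 2: Apply d again. Using the 1-form formula, the coefficient of dx ∧ dy in d(df) is ∂^2 f/∂x ∂y - ∂^2 f/∂y ∂x = (0) - (0) = 0 (equality of mixed partials for smooth f).
Similarly for dx ∧ dz and dy ∧ dz — all coefficients vanish. So d(df) = 0.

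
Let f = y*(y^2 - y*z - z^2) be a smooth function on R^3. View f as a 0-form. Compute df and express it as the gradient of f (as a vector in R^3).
df = (0) dx + (3*y^2 - 2*y*z - z^2) dy + (y*(-y - 2*z)) dz; grad f = (0, 3*y^2 - 2*y*z - z^2, y*(-y - 2*z))

For a 0-form f, d f = (∂f/∂x) dx + (∂f/∂y) dy + (∂f/∂z) dz. The components of the vector representation are exactly the entries of grad f in Cartesian coordinates:
  ∂f/∂x = 0
  ∂f/∂y = 3*y^2 - 2*y*z - z^2
  ∂f/∂z = y*(-y - 2*z).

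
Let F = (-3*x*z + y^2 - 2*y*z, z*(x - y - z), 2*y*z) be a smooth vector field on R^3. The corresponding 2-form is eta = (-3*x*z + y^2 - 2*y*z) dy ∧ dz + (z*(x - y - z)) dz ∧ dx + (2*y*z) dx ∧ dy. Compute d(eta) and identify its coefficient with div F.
d(eta) = (2*y - 4*z) dx ∧ dy ∧ dz; div F = 2*y - 4*z

For a 2-form in R^3 of the form above, applying d gives a 3-form with coefficient ∂P/∂x + ∂Q/∂y + ∂R/∂z:
  ∂P/∂x = -3*z
  ∂Q/∂y = -z
  ∂R/∂z = 2*y
Sum = 2*y - 4*z, which is exactly div F.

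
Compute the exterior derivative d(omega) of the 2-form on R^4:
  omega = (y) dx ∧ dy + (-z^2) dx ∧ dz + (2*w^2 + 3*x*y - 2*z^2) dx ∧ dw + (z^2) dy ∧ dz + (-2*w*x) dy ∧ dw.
d(omega) = (-2*w - 3*x) dx ∧ dy ∧ dw + (4*z) dx ∧ dz ∧ dw

For a 2-form omega = sum_{i<j} g_{ij} dx_i ∧ dx_j, the exterior derivative is
  d(omega) = sum_{i<j} d(g_{ij}) ∧ dx_i ∧ dx_j = sum_{i<j, k} (∂g_{ij}/∂x_k) dx_k ∧ dx_i ∧ dx_j.
Expand each term, using dx_k ∧ dx_i ∧ dx_j = sgn(permutation) dx_{(a)} ∧ dx_{(b)} ∧ dx_{(c)} with (a < b < c) sorted:
  d(2*w^2 + 3*x*y - 2*z^2) includes (∂/∂y)(2*w^2 + 3*x*y - 2*z^2) dy = (3*x) dy, which multiplied by dx ∧ dw gives (-3*x) dx ∧ dy ∧ dw
  d(2*w^2 + 3*x*y - 2*z^2) includes (∂/∂z)(2*w^2 + 3*x*y - 2*z^2) dz = (-4*z) dz, which multiplied by dx ∧ dw gives (4*z) dx ∧ dz ∧ dw
  d(-2*w*x) includes (∂/∂x)(-2*w*x) dx = (-2*w) dx, which multiplied by dy ∧ dw gives (-2*w) dx ∧ dy ∧ dw
Collecting like 3-forms: d(omega) = (-2*w - 3*x) dx ∧ dy ∧ dw + (4*z) dx ∧ dz ∧ dw.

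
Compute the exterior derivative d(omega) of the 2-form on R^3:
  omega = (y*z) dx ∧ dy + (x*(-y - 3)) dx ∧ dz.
d(omega) = (x + y) dx ∧ dy ∧ dz

For a 2-form omega = sum_{i<j} g_{ij} dx_i ∧ dx_j, the exterior derivative is
  d(omega) = sum_{i<j} d(g_{ij}) ∧ dx_i ∧ dx_j = sum_{i<j, k} (∂g_{ij}/∂x_k) dx_k ∧ dx_i ∧ dx_j.
Expand each term, using dx_k ∧ dx_i ∧ dx_j = sgn(permutation) dx_{(a)} ∧ dx_{(b)} ∧ dx_{(c)} with (a < b < c) sorted:
  d(y*z) includes (∂/∂z)(y*z) dz = (y) dz, which multiplied by dx ∧ dy gives (y) dx ∧ dy ∧ dz
  d(x*(-y - 3)) includes (∂/∂y)(x*(-y - 3)) dy = (-x) dy, which multiplied by dx ∧ dz gives (x) dx ∧ dy ∧ dz
Collecting like 3-forms: d(omega) = (x + y) dx ∧ dy ∧ dz.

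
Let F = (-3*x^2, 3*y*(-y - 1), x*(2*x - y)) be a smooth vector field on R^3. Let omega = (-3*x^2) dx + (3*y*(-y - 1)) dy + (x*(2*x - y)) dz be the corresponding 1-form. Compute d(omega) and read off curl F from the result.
d(omega) = (-x) dy ∧ dz + (-4*x + y) dz ∧ dx + (0) dx ∧ dy; curl F = (-x, -4*x + y, 0)

d omega = sum_{i<j} (∂f_j/∂x_i - ∂f_i/∂x_j) dx_i ∧ dx_j. Under the identification (dy ∧ dz, dz ∧ dx, dx ∧ dy) ↔ (e_x, e_y, e_z), the coefficients are exactly the components of curl F. Compute:
  ∂R/∂y - ∂Q/∂z = (-x) - (0) = -x
  ∂P/∂z - ∂R/∂x = (0) - (4*x - y) = -4*x + y
  ∂Q/∂x - ∂P/∂y = (0) - (0) = 0.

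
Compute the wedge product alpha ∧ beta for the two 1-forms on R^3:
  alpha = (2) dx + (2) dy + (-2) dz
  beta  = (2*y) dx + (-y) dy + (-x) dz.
alpha ∧ beta = (-6*y) dx ∧ dy + (-2*x + 4*y) dx ∧ dz + (-2*x - 2*y) dy ∧ dz

Distribute the wedge, using dx_i ∧ dx_j = -dx_j ∧ dx_i and dx_i ∧ dx_i = 0. For each pair (i, j) with i < j, the coefficient of dx_i ∧ dx_j in alpha ∧ beta is (alpha_i * beta_j - alpha_j * beta_i). Collecting: alpha ∧ beta = (-6*y) dx ∧ dy + (-2*x + 4*y) dx ∧ dz + (-2*x - 2*y) dy ∧ dz.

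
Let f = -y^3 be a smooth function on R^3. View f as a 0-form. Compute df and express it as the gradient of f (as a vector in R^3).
df = (0) dx + (-3*y^2) dy + (0) dz; grad f = (0, -3*y^2, 0)

For a 0-form f, d f = (∂f/∂x) dx + (∂f/∂y) dy + (∂f/∂z) dz. The components of the vector representation are exactly the entries of grad f in Cartesian coordinates:
  ∂f/∂x = 0
  ∂f/∂y = -3*y^2
  ∂f/∂z = 0.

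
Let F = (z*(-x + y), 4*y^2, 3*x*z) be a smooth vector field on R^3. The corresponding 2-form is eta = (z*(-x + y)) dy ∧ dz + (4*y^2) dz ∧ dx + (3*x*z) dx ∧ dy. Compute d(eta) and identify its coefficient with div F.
d(eta) = (3*x + 8*y - z) dx ∧ dy ∧ dz; div F = 3*x + 8*y - z

For a 2-form in R^3 of the form above, applying d gives a 3-form with coefficient ∂P/∂x + ∂Q/∂y + ∂R/∂z:
  ∂P/∂x = -z
  ∂Q/∂y = 8*y
  ∂R/∂z = 3*x
Sum = 3*x + 8*y - z, which is exactly div F.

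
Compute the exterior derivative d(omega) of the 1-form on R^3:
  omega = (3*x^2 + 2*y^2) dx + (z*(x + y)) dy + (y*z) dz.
d(omega) = (-4*y + z) dx ∧ dy + (-x - y + z) dy ∧ dz

For a 1-form omega = sum_i f_i dx_i, the exterior derivative is
  d(omega) = sum_{i < j} (∂f_j/∂x_i - ∂f_i/∂x_j) dx_i ∧ dx_j.
  coefficient of dx ∧ dy: ∂f_2/∂x - ∂f_1/∂y = ∂(z*(x + y))/∂x - ∂(3*x^2 + 2*y^2)/∂y = -4*y + z
  coefficient of dy ∧ dz: ∂f_3/∂y - ∂f_2/∂z = ∂(y*z)/∂y - ∂(z*(x + y))/∂z = -x - y + z
Assembling: d(omega) = (-4*y + z) dx ∧ dy + (-x - y + z) dy ∧ dz.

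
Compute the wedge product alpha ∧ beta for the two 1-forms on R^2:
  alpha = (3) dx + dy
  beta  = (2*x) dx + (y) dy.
alpha ∧ beta = (-2*x + 3*y) dx ∧ dy

Distribute the wedge, using dx_i ∧ dx_j = -dx_j ∧ dx_i and dx_i ∧ dx_i = 0. For each pair (i, j) with i < j, the coefficient of dx_i ∧ dx_j in alpha ∧ beta is (alpha_i * beta_j - alpha_j * beta_i). Collecting: alpha ∧ beta = (-2*x + 3*y) dx ∧ dy.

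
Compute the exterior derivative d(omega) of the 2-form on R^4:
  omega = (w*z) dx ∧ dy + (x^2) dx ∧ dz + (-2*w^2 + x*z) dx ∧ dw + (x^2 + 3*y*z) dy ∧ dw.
d(omega) = (w) dx ∧ dy ∧ dz + (2*x + z) dx ∧ dy ∧ dw + (-x) dx ∧ dz ∧ dw + (-3*y) dy ∧ dz ∧ dw

For a 2-form omega = sum_{i<j} g_{ij} dx_i ∧ dx_j, the exterior derivative is
  d(omega) = sum_{i<j} d(g_{ij}) ∧ dx_i ∧ dx_j = sum_{i<j, k} (∂g_{ij}/∂x_k) dx_k ∧ dx_i ∧ dx_j.
Expand each term, using dx_k ∧ dx_i ∧ dx_j = sgn(permutation) dx_{(a)} ∧ dx_{(b)} ∧ dx_{(c)} with (a < b < c) sorted:
  d(w*z) includes (∂/∂z)(w*z) dz = (w) dz, which multiplied by dx ∧ dy gives (w) dx ∧ dy ∧ dz
  d(w*z) includes (∂/∂w)(w*z) dw = (z) dw, which multiplied by dx ∧ dy gives (z) dx ∧ dy ∧ dw
  d(-2*w^2 + x*z) includes (∂/∂z)(-2*w^2 + x*z) dz = (x) dz, which multiplied by dx ∧ dw gives (-x) dx ∧ dz ∧ dw
  d(x^2 + 3*y*z) includes (∂/∂x)(x^2 + 3*y*z) dx = (2*x) dx, which multiplied by dy ∧ dw gives (2*x) dx ∧ dy ∧ dw
  d(x^2 + 3*y*z) includes (∂/∂z)(x^2 + 3*y*z) dz = (3*y) dz, which multiplied by dy ∧ dw gives (-3*y) dy ∧ dz ∧ dw
Collecting like 3-forms: d(omega) = (w) dx ∧ dy ∧ dz + (2*x + z) dx ∧ dy ∧ dw + (-x) dx ∧ dz ∧ dw + (-3*y) dy ∧ dz ∧ dw.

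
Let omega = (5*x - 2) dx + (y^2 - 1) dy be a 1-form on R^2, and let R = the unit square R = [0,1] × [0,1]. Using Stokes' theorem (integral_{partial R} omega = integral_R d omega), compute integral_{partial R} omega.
integral_(partial R) omega = 0

Stokes: integral_partial_R omega = integral_R d omega with d omega = (∂Q/∂x - ∂P/∂y) dx ∧ dy.
  ∂Q/∂x = 0
  ∂P/∂y = 0
  integrand = ∂Q/∂x - ∂P/∂y = 0.
Integrating over R: integral_0^1 integral_0^1 (0) dx dy = 0.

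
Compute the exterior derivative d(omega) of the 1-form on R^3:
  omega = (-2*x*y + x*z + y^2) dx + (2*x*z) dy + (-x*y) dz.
d(omega) = (2*x - 2*y + 2*z) dx ∧ dy + (-x - y) dx ∧ dz + (-3*x) dy ∧ dz

For a 1-form omega = sum_i f_i dx_i, the exterior derivative is
  d(omega) = sum_{i < j} (∂f_j/∂x_i - ∂f_i/∂x_j) dx_i ∧ dx_j.
  coefficient of dx ∧ dy: ∂f_2/∂x - ∂f_1/∂y = ∂(2*x*z)/∂x - ∂(-2*x*y + x*z + y^2)/∂y = 2*x - 2*y + 2*z
  coefficient of dx ∧ dz: ∂f_3/∂x - ∂f_1/∂z = ∂(-x*y)/∂x - ∂(-2*x*y + x*z + y^2)/∂z = -x - y
  coefficient of dy ∧ dz: ∂f_3/∂y - ∂f_2/∂z = ∂(-x*y)/∂y - ∂(2*x*z)/∂z = -3*x
Assembling: d(omega) = (2*x - 2*y + 2*z) dx ∧ dy + (-x - y) dx ∧ dz + (-3*x) dy ∧ dz.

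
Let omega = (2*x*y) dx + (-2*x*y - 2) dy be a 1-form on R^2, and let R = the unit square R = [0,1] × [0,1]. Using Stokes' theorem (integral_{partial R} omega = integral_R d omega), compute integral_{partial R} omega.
integral_(partial R) omega = -2

Stokes: integral_partial_R omega = integral_R d omega with d omega = (∂Q/∂x - ∂P/∂y) dx ∧ dy.
  ∂Q/∂x = -2*y
  ∂P/∂y = 2*x
  integrand = ∂Q/∂x - ∂P/∂y = -2*x - 2*y.
Integrating over R: integral_0^1 integral_0^1 (-2*x - 2*y) dx dy = -2.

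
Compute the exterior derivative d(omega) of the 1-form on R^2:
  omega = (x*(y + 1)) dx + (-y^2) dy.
d(omega) = (-x) dx ∧ dy

For a 1-form omega = sum_i f_i dx_i, the exterior derivative is
  d(omega) = sum_{i < j} (∂f_j/∂x_i - ∂f_i/∂x_j) dx_i ∧ dx_j.
  coefficient of dx ∧ dy: ∂f_2/∂x - ∂f_1/∂y = ∂(-y^2)/∂x - ∂(x*(y + 1))/∂y = -x
Assembling: d(omega) = (-x) dx ∧ dy.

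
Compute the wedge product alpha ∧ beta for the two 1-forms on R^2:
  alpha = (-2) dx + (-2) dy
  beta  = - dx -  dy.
alpha ∧ beta = 0

Distribute the wedge, using dx_i ∧ dx_j = -dx_j ∧ dx_i and dx_i ∧ dx_i = 0. For each pair (i, j) with i < j, the coefficient of dx_i ∧ dx_j in alpha ∧ beta is (alpha_i * beta_j - alpha_j * beta_i). Collecting: alpha ∧ beta = 0.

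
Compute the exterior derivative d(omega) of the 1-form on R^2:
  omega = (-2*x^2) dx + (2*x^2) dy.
d(omega) = (4*x) dx ∧ dy

For a 1-form omega = sum_i f_i dx_i, the exterior derivative is
  d(omega) = sum_{i < j} (∂f_j/∂x_i - ∂f_i/∂x_j) dx_i ∧ dx_j.
  coefficient of dx ∧ dy: ∂f_2/∂x - ∂f_1/∂y = ∂(2*x^2)/∂x - ∂(-2*x^2)/∂y = 4*x
Assembling: d(omega) = (4*x) dx ∧ dy.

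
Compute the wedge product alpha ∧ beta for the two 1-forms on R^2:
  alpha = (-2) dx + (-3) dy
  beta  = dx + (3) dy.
alpha ∧ beta = (-3) dx ∧ dy

Distribute the wedge, using dx_i ∧ dx_j = -dx_j ∧ dx_i and dx_i ∧ dx_i = 0. For each pair (i, j) with i < j, the coefficient of dx_i ∧ dx_j in alpha ∧ beta is (alpha_i * beta_j - alpha_j * beta_i). Collecting: alpha ∧ beta = (-3) dx ∧ dy.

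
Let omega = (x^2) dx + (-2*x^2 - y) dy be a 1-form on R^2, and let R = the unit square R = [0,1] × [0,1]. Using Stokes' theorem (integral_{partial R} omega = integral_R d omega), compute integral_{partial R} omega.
integral_(partial R) omega = -2

Stokes: integral_partial_R omega = integral_R d omega with d omega = (∂Q/∂x - ∂P/∂y) dx ∧ dy.
  ∂Q/∂x = -4*x
  ∂P/∂y = 0
  integrand = ∂Q/∂x - ∂P/∂y = -4*x.
Integrating over R: integral_0^1 integral_0^1 (-4*x) dx dy = -2.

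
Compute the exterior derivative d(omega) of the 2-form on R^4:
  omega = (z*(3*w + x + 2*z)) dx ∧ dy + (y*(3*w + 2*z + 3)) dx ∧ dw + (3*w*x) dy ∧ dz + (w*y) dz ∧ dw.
d(omega) = (6*w + x + 4*z) dx ∧ dy ∧ dz + (-3*w + z - 3) dx ∧ dy ∧ dw + (-2*y) dx ∧ dz ∧ dw + (w + 3*x) dy ∧ dz ∧ dw

For a 2-form omega = sum_{i<j} g_{ij} dx_i ∧ dx_j, the exterior derivative is
  d(omega) = sum_{i<j} d(g_{ij}) ∧ dx_i ∧ dx_j = sum_{i<j, k} (∂g_{ij}/∂x_k) dx_k ∧ dx_i ∧ dx_j.
Expand each term, using dx_k ∧ dx_i ∧ dx_j = sgn(permutation) dx_{(a)} ∧ dx_{(b)} ∧ dx_{(c)} with (a < b < c) sorted:
  d(z*(3*w + x + 2*z)) includes (∂/∂z)(z*(3*w + x + 2*z)) dz = (3*w + x + 4*z) dz, which multiplied by dx ∧ dy gives (3*w + x + 4*z) dx ∧ dy ∧ dz
  d(z*(3*w + x + 2*z)) includes (∂/∂w)(z*(3*w + x + 2*z)) dw = (3*z) dw, which multiplied by dx ∧ dy gives (3*z) dx ∧ dy ∧ dw
  d(y*(3*w + 2*z + 3)) includes (∂/∂y)(y*(3*w + 2*z + 3)) dy = (3*w + 2*z + 3) dy, which multiplied by dx ∧ dw gives (-3*w - 2*z - 3) dx ∧ dy ∧ dw
  d(y*(3*w + 2*z + 3)) includes (∂/∂z)(y*(3*w + 2*z + 3)) dz = (2*y) dz, which multiplied by dx ∧ dw gives (-2*y) dx ∧ dz ∧ dw
  d(3*w*x) includes (∂/∂x)(3*w*x) dx = (3*w) dx, which multiplied by dy ∧ dz gives (3*w) dx ∧ dy ∧ dz
  d(3*w*x) includes (∂/∂w)(3*w*x) dw = (3*x) dw, which multiplied by dy ∧ dz gives (3*x) dy ∧ dz ∧ dw
  d(w*y) includes (∂/∂y)(w*y) dy = (w) dy, which multiplied by dz ∧ dw gives (w) dy ∧ dz ∧ dw
Collecting like 3-forms: d(omega) = (6*w + x + 4*z) dx ∧ dy ∧ dz + (-3*w + z - 3) dx ∧ dy ∧ dw + (-2*y) dx ∧ dz ∧ dw + (w + 3*x) dy ∧ dz ∧ dw.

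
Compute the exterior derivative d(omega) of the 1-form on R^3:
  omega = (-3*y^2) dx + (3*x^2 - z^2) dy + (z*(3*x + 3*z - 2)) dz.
d(omega) = (6*x + 6*y) dx ∧ dy + (3*z) dx ∧ dz + (2*z) dy ∧ dz

For a 1-form omega = sum_i f_i dx_i, the exterior derivative is
  d(omega) = sum_{i < j} (∂f_j/∂x_i - ∂f_i/∂x_j) dx_i ∧ dx_j.
  coefficient of dx ∧ dy: ∂f_2/∂x - ∂f_1/∂y = ∂(3*x^2 - z^2)/∂x - ∂(-3*y^2)/∂y = 6*x + 6*y
  coefficient of dx ∧ dz: ∂f_3/∂x - ∂f_1/∂z = ∂(z*(3*x + 3*z - 2))/∂x - ∂(-3*y^2)/∂z = 3*z
  coefficient of dy ∧ dz: ∂f_3/∂y - ∂f_2/∂z = ∂(z*(3*x + 3*z - 2))/∂y - ∂(3*x^2 - z^2)/∂z = 2*z
Assembling: d(omega) = (6*x + 6*y) dx ∧ dy + (3*z) dx ∧ dz + (2*z) dy ∧ dz.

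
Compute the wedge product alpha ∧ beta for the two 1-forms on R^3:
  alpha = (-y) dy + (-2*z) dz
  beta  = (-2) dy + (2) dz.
alpha ∧ beta = (-2*y - 4*z) dy ∧ dz

Distribute the wedge, using dx_i ∧ dx_j = -dx_j ∧ dx_i and dx_i ∧ dx_i = 0. For each pair (i, j) with i < j, the coefficient of dx_i ∧ dx_j in alpha ∧ beta is (alpha_i * beta_j - alpha_j * beta_i). Collecting: alpha ∧ beta = (-2*y - 4*z) dy ∧ dz.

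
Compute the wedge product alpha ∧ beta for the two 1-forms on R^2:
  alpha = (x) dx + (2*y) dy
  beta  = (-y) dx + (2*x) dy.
alpha ∧ beta = (2*x^2 + 2*y^2) dx ∧ dy

Distribute the wedge, using dx_i ∧ dx_j = -dx_j ∧ dx_i and dx_i ∧ dx_i = 0. For each pair (i, j) with i < j, the coefficient of dx_i ∧ dx_j in alpha ∧ beta is (alpha_i * beta_j - alpha_j * beta_i). Collecting: alpha ∧ beta = (2*x^2 + 2*y^2) dx ∧ dy.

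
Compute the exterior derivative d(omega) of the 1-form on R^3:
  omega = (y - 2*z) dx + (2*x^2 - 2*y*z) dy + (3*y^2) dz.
d(omega) = (4*x - 1) dx ∧ dy + (2) dx ∧ dz + (8*y) dy ∧ dz

For a 1-form omega = sum_i f_i dx_i, the exterior derivative is
  d(omega) = sum_{i < j} (∂f_j/∂x_i - ∂f_i/∂x_j) dx_i ∧ dx_j.
  coefficient of dx ∧ dy: ∂f_2/∂x - ∂f_1/∂y = ∂(2*x^2 - 2*y*z)/∂x - ∂(y - 2*z)/∂y = 4*x - 1
  coefficient of dx ∧ dz: ∂f_3/∂x - ∂f_1/∂z = ∂(3*y^2)/∂x - ∂(y - 2*z)/∂z = 2
  coefficient of dy ∧ dz: ∂f_3/∂y - ∂f_2/∂z = ∂(3*y^2)/∂y - ∂(2*x^2 - 2*y*z)/∂z = 8*y
Assembling: d(omega) = (4*x - 1) dx ∧ dy + (2) dx ∧ dz + (8*y) dy ∧ dz.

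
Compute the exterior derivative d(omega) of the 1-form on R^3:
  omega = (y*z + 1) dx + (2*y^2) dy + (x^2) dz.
d(omega) = (-z) dx ∧ dy + (2*x - y) dx ∧ dz

For a 1-form omega = sum_i f_i dx_i, the exterior derivative is
  d(omega) = sum_{i < j} (∂f_j/∂x_i - ∂f_i/∂x_j) dx_i ∧ dx_j.
  coefficient of dx ∧ dy: ∂f_2/∂x - ∂f_1/∂y = ∂(2*y^2)/∂x - ∂(y*z + 1)/∂y = -z
  coefficient of dx ∧ dz: ∂f_3/∂x - ∂f_1/∂z = ∂(x^2)/∂x - ∂(y*z + 1)/∂z = 2*x - y
Assembling: d(omega) = (-z) dx ∧ dy + (2*x - y) dx ∧ dz.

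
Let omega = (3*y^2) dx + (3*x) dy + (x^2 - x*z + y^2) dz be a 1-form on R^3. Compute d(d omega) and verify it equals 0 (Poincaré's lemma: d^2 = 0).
d(d omega) = 0

Step 1: d omega = sum_{i<j} (∂f_j/∂x_i - ∂f_i/∂x_j) dx_i ∧ dx_j:
  coeff of dx ∧ dy: 3 - 6*y
  coeff of dx ∧ dz: 2*x - z
  coeff of dy ∧ dz: 2*y
Step 2: Apply d again to each 2-form coefficient. The only possible 3-form in R^3 is dx ∧ dy ∧ dz, with coefficient
  ∂(coeff of dy∧dz)/∂x - ∂(coeff of dx∧dz)/∂y + ∂(coeff of dx∧dy)/∂z
  = ∂/∂x (2*y) - ∂/∂y (2*x - z) + ∂/∂z (3 - 6*y).
Each of these terms simplifies to sums of mixed partials that cancel in pairs. The result is 0 (by equality of mixed partials for smooth functions — Schwarz / Clairaut).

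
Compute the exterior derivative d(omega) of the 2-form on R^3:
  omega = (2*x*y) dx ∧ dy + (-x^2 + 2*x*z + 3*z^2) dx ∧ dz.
d(omega) = 0

For a 2-form omega = sum_{i<j} g_{ij} dx_i ∧ dx_j, the exterior derivative is
  d(omega) = sum_{i<j} d(g_{ij}) ∧ dx_i ∧ dx_j = sum_{i<j, k} (∂g_{ij}/∂x_k) dx_k ∧ dx_i ∧ dx_j.
Expand each term, using dx_k ∧ dx_i ∧ dx_j = sgn(permutation) dx_{(a)} ∧ dx_{(b)} ∧ dx_{(c)} with (a < b < c) sorted:

Collecting like 3-forms: d(omega) = 0.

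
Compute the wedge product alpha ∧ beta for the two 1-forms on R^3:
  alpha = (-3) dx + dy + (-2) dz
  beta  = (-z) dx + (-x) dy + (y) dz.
alpha ∧ beta = (3*x + z) dx ∧ dy + (-3*y - 2*z) dx ∧ dz + (-2*x + y) dy ∧ dz

Distribute the wedge, using dx_i ∧ dx_j = -dx_j ∧ dx_i and dx_i ∧ dx_i = 0. For each pair (i, j) with i < j, the coefficient of dx_i ∧ dx_j in alpha ∧ beta is (alpha_i * beta_j - alpha_j * beta_i). Collecting: alpha ∧ beta = (3*x + z) dx ∧ dy + (-3*y - 2*z) dx ∧ dz + (-2*x + y) dy ∧ dz.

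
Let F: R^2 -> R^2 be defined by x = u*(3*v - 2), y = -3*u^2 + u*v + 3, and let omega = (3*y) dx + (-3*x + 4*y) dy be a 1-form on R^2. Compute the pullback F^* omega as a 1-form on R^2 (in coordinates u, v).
F^* omega = (72*u^3 - 9*u^2*v - 18*u^2 + 4*u*v^2 - 72*u + 39*v - 18) du + (u*(-39*u^2 + 4*u*v + 6*u + 39)) dv

Using F^*(f dg) = (f ∘ F) d(g ∘ F), substitute each coordinate x_i by F_i(u, v) in f_i, and replace dx_i by d F_i = (∂F_i/∂u) du + (∂F_i/∂v) dv.
  For the x component: f_1(F) = -9*u^2 + 3*u*v + 9; d F_1 = (3*v - 2) du + (3*u) dv
  For the y component: f_2(F) = -12*u^2 - 5*u*v + 6*u + 12; d F_2 = (-6*u + v) du + (u) dv
Combining and collecting du, dv coefficients:
  coeff of du: 72*u^3 - 9*u^2*v - 18*u^2 + 4*u*v^2 - 72*u + 39*v - 18
  coeff of dv: u*(-39*u^2 + 4*u*v + 6*u + 39)
F^* omega = (72*u^3 - 9*u^2*v - 18*u^2 + 4*u*v^2 - 72*u + 39*v - 18) du + (u*(-39*u^2 + 4*u*v + 6*u + 39)) dv.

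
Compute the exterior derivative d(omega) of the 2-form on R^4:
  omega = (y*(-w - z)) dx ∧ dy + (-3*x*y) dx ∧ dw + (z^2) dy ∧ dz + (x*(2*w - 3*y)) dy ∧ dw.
d(omega) = (-y) dx ∧ dy ∧ dz + (2*w + 3*x - 4*y) dx ∧ dy ∧ dw

For a 2-form omega = sum_{i<j} g_{ij} dx_i ∧ dx_j, the exterior derivative is
  d(omega) = sum_{i<j} d(g_{ij}) ∧ dx_i ∧ dx_j = sum_{i<j, k} (∂g_{ij}/∂x_k) dx_k ∧ dx_i ∧ dx_j.
Expand each term, using dx_k ∧ dx_i ∧ dx_j = sgn(permutation) dx_{(a)} ∧ dx_{(b)} ∧ dx_{(c)} with (a < b < c) sorted:
  d(y*(-w - z)) includes (∂/∂z)(y*(-w - z)) dz = (-y) dz, which multiplied by dx ∧ dy gives (-y) dx ∧ dy ∧ dz
  d(y*(-w - z)) includes (∂/∂w)(y*(-w - z)) dw = (-y) dw, which multiplied by dx ∧ dy gives (-y) dx ∧ dy ∧ dw
  d(-3*x*y) includes (∂/∂y)(-3*x*y) dy = (-3*x) dy, which multiplied by dx ∧ dw gives (3*x) dx ∧ dy ∧ dw
  d(x*(2*w - 3*y)) includes (∂/∂x)(x*(2*w - 3*y)) dx = (2*w - 3*y) dx, which multiplied by dy ∧ dw gives (2*w - 3*y) dx ∧ dy ∧ dw
Collecting like 3-forms: d(omega) = (-y) dx ∧ dy ∧ dz + (2*w + 3*x - 4*y) dx ∧ dy ∧ dw.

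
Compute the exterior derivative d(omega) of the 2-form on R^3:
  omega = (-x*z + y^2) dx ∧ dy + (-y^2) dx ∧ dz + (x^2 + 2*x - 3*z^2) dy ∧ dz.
d(omega) = (x + 2*y + 2) dx ∧ dy ∧ dz

For a 2-form omega = sum_{i<j} g_{ij} dx_i ∧ dx_j, the exterior derivative is
  d(omega) = sum_{i<j} d(g_{ij}) ∧ dx_i ∧ dx_j = sum_{i<j, k} (∂g_{ij}/∂x_k) dx_k ∧ dx_i ∧ dx_j.
Expand each term, using dx_k ∧ dx_i ∧ dx_j = sgn(permutation) dx_{(a)} ∧ dx_{(b)} ∧ dx_{(c)} with (a < b < c) sorted:
  d(-x*z + y^2) includes (∂/∂z)(-x*z + y^2) dz = (-x) dz, which multiplied by dx ∧ dy gives (-x) dx ∧ dy ∧ dz
  d(-y^2) includes (∂/∂y)(-y^2) dy = (-2*y) dy, which multiplied by dx ∧ dz gives (2*y) dx ∧ dy ∧ dz
  d(x^2 + 2*x - 3*z^2) includes (∂/∂x)(x^2 + 2*x - 3*z^2) dx = (2*x + 2) dx, which multiplied by dy ∧ dz gives (2*x + 2) dx ∧ dy ∧ dz
Collecting like 3-forms: d(omega) = (x + 2*y + 2) dx ∧ dy ∧ dz.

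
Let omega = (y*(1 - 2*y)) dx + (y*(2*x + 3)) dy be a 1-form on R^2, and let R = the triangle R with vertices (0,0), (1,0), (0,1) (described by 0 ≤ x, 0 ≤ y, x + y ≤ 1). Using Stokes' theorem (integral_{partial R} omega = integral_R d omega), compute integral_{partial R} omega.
integral_(partial R) omega = 1/2

Stokes: integral_partial_R omega = integral_R d omega with d omega = (∂Q/∂x - ∂P/∂y) dx ∧ dy.
  ∂Q/∂x = 2*y
  ∂P/∂y = 1 - 4*y
  integrand = ∂Q/∂x - ∂P/∂y = 6*y - 1.
Integrating over R: integral_0^1 integral_0^{1-x} (6*y - 1) dy dx = 1/2.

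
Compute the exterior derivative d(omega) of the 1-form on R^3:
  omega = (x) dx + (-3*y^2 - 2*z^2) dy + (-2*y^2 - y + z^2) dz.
d(omega) = (-4*y + 4*z - 1) dy ∧ dz

For a 1-form omega = sum_i f_i dx_i, the exterior derivative is
  d(omega) = sum_{i < j} (∂f_j/∂x_i - ∂f_i/∂x_j) dx_i ∧ dx_j.
  coefficient of dy ∧ dz: ∂f_3/∂y - ∂f_2/∂z = ∂(-2*y^2 - y + z^2)/∂y - ∂(-3*y^2 - 2*z^2)/∂z = -4*y + 4*z - 1
Assembling: d(omega) = (-4*y + 4*z - 1) dy ∧ dz.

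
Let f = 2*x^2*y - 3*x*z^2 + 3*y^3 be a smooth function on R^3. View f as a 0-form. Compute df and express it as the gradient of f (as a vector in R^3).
df = (4*x*y - 3*z^2) dx + (2*x^2 + 9*y^2) dy + (-6*x*z) dz; grad f = (4*x*y - 3*z^2, 2*x^2 + 9*y^2, -6*x*z)

For a 0-form f, d f = (∂f/∂x) dx + (∂f/∂y) dy + (∂f/∂z) dz. The components of the vector representation are exactly the entries of grad f in Cartesian coordinates:
  ∂f/∂x = 4*x*y - 3*z^2
  ∂f/∂y = 2*x^2 + 9*y^2
  ∂f/∂z = -6*x*z.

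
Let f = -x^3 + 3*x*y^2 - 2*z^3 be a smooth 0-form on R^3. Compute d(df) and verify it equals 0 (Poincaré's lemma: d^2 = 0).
d(df) = 0

Step 1: df = sum_i (∂f/∂x_i) dx_i = (-3*x^2 + 3*y^2) dx + (6*x*y) dy + (-6*z^2) dz.
Step 2: Apply d again. Using the 1-form formula, the coefficient of dx ∧ dy in d(df) is ∂^2 f/∂x ∂y - ∂^2 f/∂y ∂x = (6*y) - (6*y) = 0 (equality of mixed partials for smooth f).
Similarly for dx ∧ dz and dy ∧ dz — all coefficients vanish. So d(df) = 0.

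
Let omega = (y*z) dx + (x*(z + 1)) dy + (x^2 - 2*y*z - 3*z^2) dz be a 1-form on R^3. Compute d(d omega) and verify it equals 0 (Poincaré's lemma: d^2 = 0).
d(d omega) = 0

Step 1: d omega = sum_{i<j} (∂f_j/∂x_i - ∂f_i/∂x_j) dx_i ∧ dx_j:
  coeff of dx ∧ dy: 1
  coeff of dx ∧ dz: 2*x - y
  coeff of dy ∧ dz: -x - 2*z
Step 2: Apply d again to each 2-form coefficient. The only possible 3-form in R^3 is dx ∧ dy ∧ dz, with coefficient
  ∂(coeff of dy∧dz)/∂x - ∂(coeff of dx∧dz)/∂y + ∂(coeff of dx∧dy)/∂z
  = ∂/∂x (-x - 2*z) - ∂/∂y (2*x - y) + ∂/∂z (1).
Each of these terms simplifies to sums of mixed partials that cancel in pairs. The result is 0 (by equality of mixed partials for smooth functions — Schwarz / Clairaut).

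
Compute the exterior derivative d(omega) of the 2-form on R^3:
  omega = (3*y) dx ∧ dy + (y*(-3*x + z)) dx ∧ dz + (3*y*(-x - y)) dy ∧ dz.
d(omega) = (3*x - 3*y - z) dx ∧ dy ∧ dz

For a 2-form omega = sum_{i<j} g_{ij} dx_i ∧ dx_j, the exterior derivative is
  d(omega) = sum_{i<j} d(g_{ij}) ∧ dx_i ∧ dx_j = sum_{i<j, k} (∂g_{ij}/∂x_k) dx_k ∧ dx_i ∧ dx_j.
Expand each term, using dx_k ∧ dx_i ∧ dx_j = sgn(permutation) dx_{(a)} ∧ dx_{(b)} ∧ dx_{(c)} with (a < b < c) sorted:
  d(y*(-3*x + z)) includes (∂/∂y)(y*(-3*x + z)) dy = (-3*x + z) dy, which multiplied by dx ∧ dz gives (3*x - z) dx ∧ dy ∧ dz
  d(3*y*(-x - y)) includes (∂/∂x)(3*y*(-x - y)) dx = (-3*y) dx, which multiplied by dy ∧ dz gives (-3*y) dx ∧ dy ∧ dz
Collecting like 3-forms: d(omega) = (3*x - 3*y - z) dx ∧ dy ∧ dz.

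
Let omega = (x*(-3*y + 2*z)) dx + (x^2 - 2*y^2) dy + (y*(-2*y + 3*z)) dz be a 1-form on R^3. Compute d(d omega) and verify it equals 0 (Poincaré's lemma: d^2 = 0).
d(d omega) = 0

Step 1: d omega = sum_{i<j} (∂f_j/∂x_i - ∂f_i/∂x_j) dx_i ∧ dx_j:
  coeff of dx ∧ dy: 5*x
  coeff of dx ∧ dz: -2*x
  coeff of dy ∧ dz: -4*y + 3*z
Step 2: Apply d again to each 2-form coefficient. The only possible 3-form in R^3 is dx ∧ dy ∧ dz, with coefficient
  ∂(coeff of dy∧dz)/∂x - ∂(coeff of dx∧dz)/∂y + ∂(coeff of dx∧dy)/∂z
  = ∂/∂x (-4*y + 3*z) - ∂/∂y (-2*x) + ∂/∂z (5*x).
Each of these terms simplifies to sums of mixed partials that cancel in pairs. The result is 0 (by equality of mixed partials for smooth functions — Schwarz / Clairaut).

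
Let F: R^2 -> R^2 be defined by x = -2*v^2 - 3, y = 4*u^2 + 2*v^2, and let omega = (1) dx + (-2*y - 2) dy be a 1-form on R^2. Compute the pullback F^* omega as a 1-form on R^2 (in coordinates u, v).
F^* omega = (16*u*(-4*u^2 - 2*v^2 - 1)) du + (4*v*(-8*u^2 - 4*v^2 - 3)) dv

Using F^*(f dg) = (f ∘ F) d(g ∘ F), substitute each coordinate x_i by F_i(u, v) in f_i, and replace dx_i by d F_i = (∂F_i/∂u) du + (∂F_i/∂v) dv.
  For the x component: f_1(F) = 1; d F_1 = (0) du + (-4*v) dv
  For the y component: f_2(F) = -8*u^2 - 4*v^2 - 2; d F_2 = (8*u) du + (4*v) dv
Combining and collecting du, dv coefficients:
  coeff of du: 16*u*(-4*u^2 - 2*v^2 - 1)
  coeff of dv: 4*v*(-8*u^2 - 4*v^2 - 3)
F^* omega = (16*u*(-4*u^2 - 2*v^2 - 1)) du + (4*v*(-8*u^2 - 4*v^2 - 3)) dv.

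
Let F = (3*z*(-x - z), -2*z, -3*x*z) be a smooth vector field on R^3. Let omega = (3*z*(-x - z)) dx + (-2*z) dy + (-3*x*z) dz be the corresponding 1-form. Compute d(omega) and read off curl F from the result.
d(omega) = (2) dy ∧ dz + (-3*x - 3*z) dz ∧ dx + (0) dx ∧ dy; curl F = (2, -3*x - 3*z, 0)

d omega = sum_{i<j} (∂f_j/∂x_i - ∂f_i/∂x_j) dx_i ∧ dx_j. Under the identification (dy ∧ dz, dz ∧ dx, dx ∧ dy) ↔ (e_x, e_y, e_z), the coefficients are exactly the components of curl F. Compute:
  ∂R/∂y - ∂Q/∂z = (0) - (-2) = 2
  ∂P/∂z - ∂R/∂x = (-3*x - 6*z) - (-3*z) = -3*x - 3*z
  ∂Q/∂x - ∂P/∂y = (0) - (0) = 0.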